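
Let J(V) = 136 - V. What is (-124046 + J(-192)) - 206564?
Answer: -330282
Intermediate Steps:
(-124046 + J(-192)) - 206564 = (-124046 + (136 - 1*(-192))) - 206564 = (-124046 + (136 + 192)) - 206564 = (-124046 + 328) - 206564 = -123718 - 206564 = -330282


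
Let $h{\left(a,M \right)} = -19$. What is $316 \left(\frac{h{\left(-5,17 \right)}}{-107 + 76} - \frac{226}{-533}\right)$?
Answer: $\frac{5414028}{16523} \approx 327.67$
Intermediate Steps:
$316 \left(\frac{h{\left(-5,17 \right)}}{-107 + 76} - \frac{226}{-533}\right) = 316 \left(- \frac{19}{-107 + 76} - \frac{226}{-533}\right) = 316 \left(- \frac{19}{-31} - - \frac{226}{533}\right) = 316 \left(\left(-19\right) \left(- \frac{1}{31}\right) + \frac{226}{533}\right) = 316 \left(\frac{19}{31} + \frac{226}{533}\right) = 316 \cdot \frac{17133}{16523} = \frac{5414028}{16523}$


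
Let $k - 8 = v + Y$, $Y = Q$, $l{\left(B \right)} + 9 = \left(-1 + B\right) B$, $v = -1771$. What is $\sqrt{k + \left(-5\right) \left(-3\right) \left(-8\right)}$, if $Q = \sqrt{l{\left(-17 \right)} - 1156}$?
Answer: $\sqrt{-1883 + i \sqrt{859}} \approx 0.3377 + 43.395 i$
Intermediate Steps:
$l{\left(B \right)} = -9 + B \left(-1 + B\right)$ ($l{\left(B \right)} = -9 + \left(-1 + B\right) B = -9 + B \left(-1 + B\right)$)
$Q = i \sqrt{859}$ ($Q = \sqrt{\left(-9 + \left(-17\right)^{2} - -17\right) - 1156} = \sqrt{\left(-9 + 289 + 17\right) - 1156} = \sqrt{297 - 1156} = \sqrt{-859} = i \sqrt{859} \approx 29.309 i$)
$Y = i \sqrt{859} \approx 29.309 i$
$k = -1763 + i \sqrt{859}$ ($k = 8 - \left(1771 - i \sqrt{859}\right) = -1763 + i \sqrt{859} \approx -1763.0 + 29.309 i$)
$\sqrt{k + \left(-5\right) \left(-3\right) \left(-8\right)} = \sqrt{\left(-1763 + i \sqrt{859}\right) + \left(-5\right) \left(-3\right) \left(-8\right)} = \sqrt{\left(-1763 + i \sqrt{859}\right) + 15 \left(-8\right)} = \sqrt{\left(-1763 + i \sqrt{859}\right) - 120} = \sqrt{-1883 + i \sqrt{859}}$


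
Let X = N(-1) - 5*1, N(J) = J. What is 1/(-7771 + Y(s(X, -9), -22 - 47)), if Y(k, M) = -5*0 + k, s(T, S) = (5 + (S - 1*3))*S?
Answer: -1/7708 ≈ -0.00012974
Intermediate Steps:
X = -6 (X = -1 - 5*1 = -1 - 5 = -6)
s(T, S) = S*(2 + S) (s(T, S) = (5 + (S - 3))*S = (5 + (-3 + S))*S = (2 + S)*S = S*(2 + S))
Y(k, M) = k (Y(k, M) = 0 + k = k)
1/(-7771 + Y(s(X, -9), -22 - 47)) = 1/(-7771 - 9*(2 - 9)) = 1/(-7771 - 9*(-7)) = 1/(-7771 + 63) = 1/(-7708) = -1/7708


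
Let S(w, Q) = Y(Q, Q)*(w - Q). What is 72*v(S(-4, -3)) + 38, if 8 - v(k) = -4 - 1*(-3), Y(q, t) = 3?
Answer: 686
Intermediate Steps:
S(w, Q) = -3*Q + 3*w (S(w, Q) = 3*(w - Q) = -3*Q + 3*w)
v(k) = 9 (v(k) = 8 - (-4 - 1*(-3)) = 8 - (-4 + 3) = 8 - 1*(-1) = 8 + 1 = 9)
72*v(S(-4, -3)) + 38 = 72*9 + 38 = 648 + 38 = 686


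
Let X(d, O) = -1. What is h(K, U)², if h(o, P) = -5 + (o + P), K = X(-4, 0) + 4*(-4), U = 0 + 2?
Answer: 400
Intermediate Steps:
U = 2
K = -17 (K = -1 + 4*(-4) = -1 - 16 = -17)
h(o, P) = -5 + P + o (h(o, P) = -5 + (P + o) = -5 + P + o)
h(K, U)² = (-5 + 2 - 17)² = (-20)² = 400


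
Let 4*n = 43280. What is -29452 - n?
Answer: -40272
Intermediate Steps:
n = 10820 (n = (¼)*43280 = 10820)
-29452 - n = -29452 - 1*10820 = -29452 - 10820 = -40272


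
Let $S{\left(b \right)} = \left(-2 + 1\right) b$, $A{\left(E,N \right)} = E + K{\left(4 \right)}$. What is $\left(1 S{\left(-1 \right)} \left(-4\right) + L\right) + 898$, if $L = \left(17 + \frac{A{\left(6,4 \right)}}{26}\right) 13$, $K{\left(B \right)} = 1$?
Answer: $\frac{2237}{2} \approx 1118.5$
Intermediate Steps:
$A{\left(E,N \right)} = 1 + E$ ($A{\left(E,N \right)} = E + 1 = 1 + E$)
$S{\left(b \right)} = - b$
$L = \frac{449}{2}$ ($L = \left(17 + \frac{1 + 6}{26}\right) 13 = \left(17 + 7 \cdot \frac{1}{26}\right) 13 = \left(17 + \frac{7}{26}\right) 13 = \frac{449}{26} \cdot 13 = \frac{449}{2} \approx 224.5$)
$\left(1 S{\left(-1 \right)} \left(-4\right) + L\right) + 898 = \left(1 \left(\left(-1\right) \left(-1\right)\right) \left(-4\right) + \frac{449}{2}\right) + 898 = \left(1 \cdot 1 \left(-4\right) + \frac{449}{2}\right) + 898 = \left(1 \left(-4\right) + \frac{449}{2}\right) + 898 = \left(-4 + \frac{449}{2}\right) + 898 = \frac{441}{2} + 898 = \frac{2237}{2}$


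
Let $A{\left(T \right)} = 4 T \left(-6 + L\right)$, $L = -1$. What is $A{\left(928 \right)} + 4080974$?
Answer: $4054990$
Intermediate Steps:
$A{\left(T \right)} = - 28 T$ ($A{\left(T \right)} = 4 T \left(-6 - 1\right) = 4 T \left(-7\right) = - 28 T$)
$A{\left(928 \right)} + 4080974 = \left(-28\right) 928 + 4080974 = -25984 + 4080974 = 4054990$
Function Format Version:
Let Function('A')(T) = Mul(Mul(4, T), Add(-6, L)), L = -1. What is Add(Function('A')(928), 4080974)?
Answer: 4054990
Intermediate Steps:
Function('A')(T) = Mul(-28, T) (Function('A')(T) = Mul(Mul(4, T), Add(-6, -1)) = Mul(Mul(4, T), -7) = Mul(-28, T))
Add(Function('A')(928), 4080974) = Add(Mul(-28, 928), 4080974) = Add(-25984, 4080974) = 4054990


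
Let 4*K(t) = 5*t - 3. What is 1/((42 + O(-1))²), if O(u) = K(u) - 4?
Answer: 1/1296 ≈ 0.00077160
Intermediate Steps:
K(t) = -¾ + 5*t/4 (K(t) = (5*t - 3)/4 = (-3 + 5*t)/4 = -¾ + 5*t/4)
O(u) = -19/4 + 5*u/4 (O(u) = (-¾ + 5*u/4) - 4 = -19/4 + 5*u/4)
1/((42 + O(-1))²) = 1/((42 + (-19/4 + (5/4)*(-1)))²) = 1/((42 + (-19/4 - 5/4))²) = 1/((42 - 6)²) = 1/(36²) = 1/1296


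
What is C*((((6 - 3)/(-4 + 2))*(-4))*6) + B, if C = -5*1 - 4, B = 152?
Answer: -172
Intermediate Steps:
C = -9 (C = -5 - 4 = -9)
C*((((6 - 3)/(-4 + 2))*(-4))*6) + B = -9*((6 - 3)/(-4 + 2))*(-4)*6 + 152 = -9*(3/(-2))*(-4)*6 + 152 = -9*(3*(-½))*(-4)*6 + 152 = -9*(-3/2*(-4))*6 + 152 = -54*6 + 152 = -9*36 + 152 = -324 + 152 = -172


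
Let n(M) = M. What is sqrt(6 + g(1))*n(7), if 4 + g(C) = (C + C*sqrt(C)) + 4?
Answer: 14*sqrt(2) ≈ 19.799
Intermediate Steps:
g(C) = C + C**(3/2) (g(C) = -4 + ((C + C*sqrt(C)) + 4) = -4 + ((C + C**(3/2)) + 4) = -4 + (4 + C + C**(3/2)) = C + C**(3/2))
sqrt(6 + g(1))*n(7) = sqrt(6 + (1 + 1**(3/2)))*7 = sqrt(6 + (1 + 1))*7 = sqrt(6 + 2)*7 = sqrt(8)*7 = (2*sqrt(2))*7 = 14*sqrt(2)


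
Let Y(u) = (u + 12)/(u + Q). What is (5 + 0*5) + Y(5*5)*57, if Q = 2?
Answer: 748/9 ≈ 83.111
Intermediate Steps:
Y(u) = (12 + u)/(2 + u) (Y(u) = (u + 12)/(u + 2) = (12 + u)/(2 + u))
(5 + 0*5) + Y(5*5)*57 = (5 + 0*5) + ((12 + 5*5)/(2 + 5*5))*57 = (5 + 0) + ((12 + 25)/(2 + 25))*57 = 5 + (37/27)*57 = 5 + 703/9 = 748/9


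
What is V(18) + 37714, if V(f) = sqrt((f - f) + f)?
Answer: 37714 + 3*sqrt(2) ≈ 37718.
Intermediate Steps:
V(f) = sqrt(f) (V(f) = sqrt(0 + f) = sqrt(f))
V(18) + 37714 = sqrt(18) + 37714 = 3*sqrt(2) + 37714 = 37714 + 3*sqrt(2)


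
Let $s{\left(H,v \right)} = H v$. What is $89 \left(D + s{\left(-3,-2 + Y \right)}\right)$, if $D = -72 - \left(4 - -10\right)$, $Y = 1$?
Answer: $-7387$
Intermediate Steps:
$D = -86$ ($D = -72 - \left(4 + 10\right) = -72 - 14 = -86$)
$89 \left(D + s{\left(-3,-2 + Y \right)}\right) = 89 \left(-86 - 3 \left(-2 + 1\right)\right) = 89 \left(-86 - -3\right) = 89 \left(-86 + 3\right) = 89 \left(-83\right) = -7387$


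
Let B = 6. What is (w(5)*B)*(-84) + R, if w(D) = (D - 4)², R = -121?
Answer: -625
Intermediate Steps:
w(D) = (-4 + D)²
(w(5)*B)*(-84) + R = ((-4 + 5)²*6)*(-84) - 121 = (1²*6)*(-84) - 121 = (1*6)*(-84) - 121 = 6*(-84) - 121 = -504 - 121 = -625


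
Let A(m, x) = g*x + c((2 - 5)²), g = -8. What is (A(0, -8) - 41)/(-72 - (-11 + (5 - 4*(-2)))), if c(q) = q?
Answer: -16/37 ≈ -0.43243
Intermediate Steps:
A(m, x) = 9 - 8*x (A(m, x) = -8*x + (2 - 5)² = -8*x + (-3)² = -8*x + 9 = 9 - 8*x)
(A(0, -8) - 41)/(-72 - (-11 + (5 - 4*(-2)))) = ((9 - 8*(-8)) - 41)/(-72 - (-11 + (5 - 4*(-2)))) = ((9 + 64) - 41)/(-72 - (-11 + (5 + 8))) = (73 - 41)/(-72 - (-11 + 13)) = 32/(-72 - 1*2) = 32/(-72 - 2) = 32/(-74) = -1/74*32 = -16/37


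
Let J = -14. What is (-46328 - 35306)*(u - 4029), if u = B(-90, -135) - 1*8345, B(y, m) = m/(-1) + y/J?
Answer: 998593736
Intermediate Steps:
B(y, m) = -m - y/14 (B(y, m) = m/(-1) + y/(-14) = m*(-1) + y*(-1/14) = -m - y/14)
u = -57425/7 (u = (-1*(-135) - 1/14*(-90)) - 1*8345 = (135 + 45/7) - 8345 = 990/7 - 8345 = -57425/7 ≈ -8203.6)
(-46328 - 35306)*(u - 4029) = (-46328 - 35306)*(-57425/7 - 4029) = -81634*(-85628/7) = 998593736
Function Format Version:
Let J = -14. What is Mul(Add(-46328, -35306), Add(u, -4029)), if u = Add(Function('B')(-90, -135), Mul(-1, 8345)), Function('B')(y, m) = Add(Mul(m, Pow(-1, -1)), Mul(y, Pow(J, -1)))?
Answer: 998593736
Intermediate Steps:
Function('B')(y, m) = Add(Mul(-1, m), Mul(Rational(-1, 14), y)) (Function('B')(y, m) = Add(Mul(m, Pow(-1, -1)), Mul(y, Pow(-14, -1))) = Add(Mul(m, -1), Mul(y, Rational(-1, 14))) = Add(Mul(-1, m), Mul(Rational(-1, 14), y)))
u = Rational(-57425, 7) (u = Add(Add(Mul(-1, -135), Mul(Rational(-1, 14), -90)), Mul(-1, 8345)) = Add(Add(135, Rational(45, 7)), -8345) = Add(Rational(990, 7), -8345) = Rational(-57425, 7) ≈ -8203.6)
Mul(Add(-46328, -35306), Add(u, -4029)) = Mul(Add(-46328, -35306), Add(Rational(-57425, 7), -4029)) = Mul(-81634, Rational(-85628, 7)) = 998593736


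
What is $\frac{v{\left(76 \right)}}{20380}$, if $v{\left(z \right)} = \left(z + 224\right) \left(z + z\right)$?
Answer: $\frac{2280}{1019} \approx 2.2375$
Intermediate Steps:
$v{\left(z \right)} = 2 z \left(224 + z\right)$ ($v{\left(z \right)} = \left(224 + z\right) 2 z = 2 z \left(224 + z\right)$)
$\frac{v{\left(76 \right)}}{20380} = \frac{2 \cdot 76 \left(224 + 76\right)}{20380} = 2 \cdot 76 \cdot 300 \cdot \frac{1}{20380} = 45600 \cdot \frac{1}{20380} = \frac{2280}{1019}$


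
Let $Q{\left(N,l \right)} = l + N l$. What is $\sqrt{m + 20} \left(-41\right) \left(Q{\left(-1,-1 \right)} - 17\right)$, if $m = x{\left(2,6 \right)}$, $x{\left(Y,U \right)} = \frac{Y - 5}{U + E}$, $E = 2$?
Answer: $\frac{697 \sqrt{314}}{4} \approx 3087.7$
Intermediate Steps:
$x{\left(Y,U \right)} = \frac{-5 + Y}{2 + U}$ ($x{\left(Y,U \right)} = \frac{Y - 5}{U + 2} = \frac{-5 + Y}{2 + U}$)
$m = - \frac{3}{8}$ ($m = \frac{-5 + 2}{2 + 6} = \frac{1}{8} \left(-3\right) = - \frac{3}{8} \approx -0.375$)
$\sqrt{m + 20} \left(-41\right) \left(Q{\left(-1,-1 \right)} - 17\right) = \sqrt{- \frac{3}{8} + 20} \left(-41\right) \left(- (1 - 1) - 17\right) = \sqrt{\frac{157}{8}} \left(-41\right) \left(\left(-1\right) 0 - 17\right) = \frac{\sqrt{314}}{4} \left(-41\right) \left(0 - 17\right) = - \frac{41 \sqrt{314}}{4} \left(-17\right) = \frac{697 \sqrt{314}}{4}$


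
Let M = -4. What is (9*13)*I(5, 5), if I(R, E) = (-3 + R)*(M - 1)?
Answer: -1170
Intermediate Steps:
I(R, E) = 15 - 5*R (I(R, E) = (-3 + R)*(-4 - 1) = (-3 + R)*(-5) = 15 - 5*R)
(9*13)*I(5, 5) = (9*13)*(15 - 5*5) = 117*(15 - 25) = 117*(-10) = -1170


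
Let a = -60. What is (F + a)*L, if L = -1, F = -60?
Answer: 120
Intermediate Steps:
(F + a)*L = (-60 - 60)*(-1) = -120*(-1) = 120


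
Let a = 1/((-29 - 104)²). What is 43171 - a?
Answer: 763651818/17689 ≈ 43171.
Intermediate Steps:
a = 1/17689 (a = 1/((-133)²) = 1/17689 ≈ 5.6532e-5)
43171 - a = 43171 - 1*1/17689 = 43171 - 1/17689 = 763651818/17689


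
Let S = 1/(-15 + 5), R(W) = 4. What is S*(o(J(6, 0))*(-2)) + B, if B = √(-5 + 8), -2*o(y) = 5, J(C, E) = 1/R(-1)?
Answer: -½ + √3 ≈ 1.2320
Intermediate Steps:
J(C, E) = ¼ (J(C, E) = 1/4 = ¼)
o(y) = -5/2 (o(y) = -½*5 = -5/2)
B = √3 ≈ 1.7320
S = -⅒ (S = 1/(-10) = -⅒ ≈ -0.10000)
S*(o(J(6, 0))*(-2)) + B = -(-1)*(-2)/4 + √3 = -⅒*5 + √3 = -½ + √3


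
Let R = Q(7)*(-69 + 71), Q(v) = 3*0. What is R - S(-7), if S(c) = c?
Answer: 7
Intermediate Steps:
Q(v) = 0
R = 0 (R = 0*(-69 + 71) = 0*2 = 0)
R - S(-7) = 0 - 1*(-7) = 0 + 7 = 7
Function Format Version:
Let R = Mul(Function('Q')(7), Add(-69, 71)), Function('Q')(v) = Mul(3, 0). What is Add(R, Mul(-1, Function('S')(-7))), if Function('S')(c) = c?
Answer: 7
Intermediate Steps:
Function('Q')(v) = 0
R = 0 (R = Mul(0, Add(-69, 71)) = Mul(0, 2) = 0)
Add(R, Mul(-1, Function('S')(-7))) = Add(0, Mul(-1, -7)) = Add(0, 7) = 7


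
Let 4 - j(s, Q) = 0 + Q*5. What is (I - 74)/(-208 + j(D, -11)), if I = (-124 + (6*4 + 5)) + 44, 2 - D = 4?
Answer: 125/149 ≈ 0.83893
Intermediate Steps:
D = -2 (D = 2 - 1*4 = 2 - 4 = -2)
j(s, Q) = 4 - 5*Q (j(s, Q) = 4 - (0 + Q*5) = 4 - (0 + 5*Q) = 4 - 5*Q)
I = -51 (I = (-124 + (24 + 5)) + 44 = (-124 + 29) + 44 = -95 + 44 = -51)
(I - 74)/(-208 + j(D, -11)) = (-51 - 74)/(-208 + (4 - 5*(-11))) = -125/(-208 + (4 + 55)) = -125/(-208 + 59) = -125/(-149) = -125*(-1/149) = 125/149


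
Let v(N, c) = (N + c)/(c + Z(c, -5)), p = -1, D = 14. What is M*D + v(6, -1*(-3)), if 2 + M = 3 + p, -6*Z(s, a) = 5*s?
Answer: 18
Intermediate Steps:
Z(s, a) = -5*s/6
v(N, c) = 6*(N + c)/c (v(N, c) = (N + c)/(c - 5*c/6) = (N + c)/((c/6)) = (N + c)*(6/c) = 6*(N + c)/c)
M = 0 (M = -2 + (3 - 1) = -2 + 2 = 0)
M*D + v(6, -1*(-3)) = 0*14 + (6 + 6*6/(-1*(-3))) = 0 + (6 + 6*6/3) = 0 + (6 + 6*6*(⅓)) = 0 + (6 + 12) = 0 + 18 = 18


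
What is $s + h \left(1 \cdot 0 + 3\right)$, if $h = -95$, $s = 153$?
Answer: $-132$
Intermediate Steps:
$s + h \left(1 \cdot 0 + 3\right) = 153 - 95 \left(1 \cdot 0 + 3\right) = 153 - 95 \left(0 + 3\right) = 153 - 285 = -132$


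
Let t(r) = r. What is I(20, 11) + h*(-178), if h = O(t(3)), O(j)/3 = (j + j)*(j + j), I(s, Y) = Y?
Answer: -19213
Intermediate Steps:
O(j) = 12*j² (O(j) = 3*((j + j)*(j + j)) = 3*((2*j)*(2*j)) = 3*(4*j²) = 12*j²)
h = 108 (h = 12*3² = 12*9 = 108)
I(20, 11) + h*(-178) = 11 + 108*(-178) = 11 - 19224 = -19213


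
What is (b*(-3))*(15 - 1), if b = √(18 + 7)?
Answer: -210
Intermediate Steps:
b = 5 (b = √25 = 5)
(b*(-3))*(15 - 1) = (5*(-3))*(15 - 1) = -15*14 = -210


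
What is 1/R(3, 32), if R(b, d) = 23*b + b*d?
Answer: 1/165 ≈ 0.0060606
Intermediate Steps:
1/R(3, 32) = 1/(3*(23 + 32)) = 1/(3*55) = 1/165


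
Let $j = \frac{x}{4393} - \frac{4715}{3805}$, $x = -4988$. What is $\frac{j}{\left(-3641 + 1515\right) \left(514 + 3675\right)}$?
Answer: $\frac{7938467}{29772786326422} \approx 2.6664 \cdot 10^{-7}$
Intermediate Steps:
$j = - \frac{7938467}{3343073}$ ($j = - \frac{4988}{4393} - \frac{4715}{3805} = \left(-4988\right) \frac{1}{4393} - \frac{943}{761} = - \frac{4988}{4393} - \frac{943}{761} = - \frac{7938467}{3343073} \approx -2.3746$)
$\frac{j}{\left(-3641 + 1515\right) \left(514 + 3675\right)} = - \frac{7938467}{3343073 \left(-3641 + 1515\right) \left(514 + 3675\right)} = - \frac{7938467}{3343073 \left(\left(-2126\right) 4189\right)} = - \frac{7938467}{3343073 \left(-8905814\right)} = \left(- \frac{7938467}{3343073}\right) \left(- \frac{1}{8905814}\right) = \frac{7938467}{29772786326422}$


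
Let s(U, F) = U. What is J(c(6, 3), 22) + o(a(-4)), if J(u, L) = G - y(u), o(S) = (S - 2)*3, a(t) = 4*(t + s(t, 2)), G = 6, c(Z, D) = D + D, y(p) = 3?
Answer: -99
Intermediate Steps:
c(Z, D) = 2*D
a(t) = 8*t (a(t) = 4*(t + t) = 4*(2*t) = 8*t)
o(S) = -6 + 3*S (o(S) = (-2 + S)*3 = -6 + 3*S)
J(u, L) = 3 (J(u, L) = 6 - 1*3 = 6 - 3 = 3)
J(c(6, 3), 22) + o(a(-4)) = 3 + (-6 + 3*(8*(-4))) = 3 + (-6 + 3*(-32)) = 3 + (-6 - 96) = 3 - 102 = -99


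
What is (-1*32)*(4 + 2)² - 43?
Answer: -1195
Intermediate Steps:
(-1*32)*(4 + 2)² - 43 = -32*6² - 43 = -32*36 - 43 = -1152 - 43 = -1195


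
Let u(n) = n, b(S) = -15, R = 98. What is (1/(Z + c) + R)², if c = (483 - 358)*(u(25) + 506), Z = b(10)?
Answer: 42292663764961/4403649600 ≈ 9604.0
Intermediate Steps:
Z = -15
c = 66375 (c = (483 - 358)*(25 + 506) = 125*531 = 66375)
(1/(Z + c) + R)² = (1/(-15 + 66375) + 98)² = (1/66360 + 98)² = (6503281/66360)² = 42292663764961/4403649600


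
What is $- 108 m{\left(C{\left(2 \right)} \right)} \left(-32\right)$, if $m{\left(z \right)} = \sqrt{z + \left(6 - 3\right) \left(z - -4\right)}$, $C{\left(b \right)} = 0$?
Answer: $6912 \sqrt{3} \approx 11972.0$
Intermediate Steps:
$m{\left(z \right)} = \sqrt{12 + 4 z}$ ($m{\left(z \right)} = \sqrt{z + 3 \left(z + 4\right)} = \sqrt{z + 3 \left(4 + z\right)} = \sqrt{z + \left(12 + 3 z\right)} = \sqrt{12 + 4 z}$)
$- 108 m{\left(C{\left(2 \right)} \right)} \left(-32\right) = - 108 \cdot 2 \sqrt{3 + 0} \left(-32\right) = - 108 \cdot 2 \sqrt{3} \left(-32\right) = - 216 \sqrt{3} \left(-32\right) = 6912 \sqrt{3}$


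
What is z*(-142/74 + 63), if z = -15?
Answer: -33900/37 ≈ -916.22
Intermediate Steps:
z*(-142/74 + 63) = -15*(-142/74 + 63) = -15*(-142*1/74 + 63) = -15*(-71/37 + 63) = -15*2260/37 = -33900/37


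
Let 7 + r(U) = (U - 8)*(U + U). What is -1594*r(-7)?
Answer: -323582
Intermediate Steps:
r(U) = -7 + 2*U*(-8 + U) (r(U) = -7 + (U - 8)*(U + U) = -7 + (-8 + U)*(2*U) = -7 + 2*U*(-8 + U))
-1594*r(-7) = -1594*(-7 - 16*(-7) + 2*(-7)²) = -1594*(-7 + 112 + 2*49) = -1594*(-7 + 112 + 98) = -1594*203 = -323582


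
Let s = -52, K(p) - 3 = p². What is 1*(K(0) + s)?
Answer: -49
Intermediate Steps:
K(p) = 3 + p²
1*(K(0) + s) = 1*((3 + 0²) - 52) = 1*((3 + 0) - 52) = 1*(3 - 52) = 1*(-49) = -49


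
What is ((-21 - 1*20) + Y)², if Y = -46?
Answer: 7569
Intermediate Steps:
((-21 - 1*20) + Y)² = ((-21 - 1*20) - 46)² = ((-21 - 20) - 46)² = (-41 - 46)² = (-87)² = 7569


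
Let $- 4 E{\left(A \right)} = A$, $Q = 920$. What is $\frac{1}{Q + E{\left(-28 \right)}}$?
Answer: $\frac{1}{927} \approx 0.0010787$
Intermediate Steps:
$E{\left(A \right)} = - \frac{A}{4}$
$\frac{1}{Q + E{\left(-28 \right)}} = \frac{1}{920 - -7} = \frac{1}{920 + 7} = \frac{1}{927}$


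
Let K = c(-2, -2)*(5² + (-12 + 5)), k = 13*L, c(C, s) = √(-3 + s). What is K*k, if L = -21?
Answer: -4914*I*√5 ≈ -10988.0*I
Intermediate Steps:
k = -273 (k = 13*(-21) = -273)
K = 18*I*√5 (K = √(-3 - 2)*(5² + (-12 + 5)) = √(-5)*(25 - 7) = (I*√5)*18 = 18*I*√5 ≈ 40.249*I)
K*k = (18*I*√5)*(-273) = -4914*I*√5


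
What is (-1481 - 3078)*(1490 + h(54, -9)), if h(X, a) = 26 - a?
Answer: -6952475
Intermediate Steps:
(-1481 - 3078)*(1490 + h(54, -9)) = (-1481 - 3078)*(1490 + (26 - 1*(-9))) = -4559*(1490 + (26 + 9)) = -4559*(1490 + 35) = -4559*1525 = -6952475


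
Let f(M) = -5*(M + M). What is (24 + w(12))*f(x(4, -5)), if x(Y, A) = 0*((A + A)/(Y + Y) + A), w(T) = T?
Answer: 0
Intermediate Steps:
x(Y, A) = 0 (x(Y, A) = 0*((2*A)/((2*Y)) + A) = 0*((2*A)*(1/(2*Y)) + A) = 0*(A/Y + A) = 0*(A + A/Y) = 0)
f(M) = -10*M
(24 + w(12))*f(x(4, -5)) = (24 + 12)*(-10*0) = 36*0 = 0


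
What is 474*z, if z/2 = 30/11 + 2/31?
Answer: 902496/341 ≈ 2646.6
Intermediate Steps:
z = 1904/341 (z = 2*(30/11 + 2/31) = 2*(952/341) = 1904/341 ≈ 5.5836)
474*z = 474*(1904/341) = 902496/341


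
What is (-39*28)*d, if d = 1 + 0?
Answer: -1092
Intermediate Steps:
d = 1
(-39*28)*d = -39*28*1 = -1092*1 = -1092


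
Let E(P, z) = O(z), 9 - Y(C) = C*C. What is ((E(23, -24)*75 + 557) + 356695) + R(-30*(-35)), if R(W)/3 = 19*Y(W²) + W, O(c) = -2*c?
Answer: -69283855885485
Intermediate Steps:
Y(C) = 9 - C² (Y(C) = 9 - C*C = 9 - C²)
E(P, z) = -2*z
R(W) = 513 - 57*W⁴ + 3*W (R(W) = 3*(19*(9 - (W²)²) + W) = 3*(19*(9 - W⁴) + W) = 3*((171 - 19*W⁴) + W) = 3*(171 + W - 19*W⁴) = 513 - 57*W⁴ + 3*W)
((E(23, -24)*75 + 557) + 356695) + R(-30*(-35)) = ((-2*(-24)*75 + 557) + 356695) + (513 - 57*(-30*(-35))⁴ + 3*(-30*(-35))) = ((48*75 + 557) + 356695) + (513 - 57*1050⁴ + 3*1050) = ((3600 + 557) + 356695) + (513 - 57*1215506250000 + 3150) = (4157 + 356695) + (513 - 69283856250000 + 3150) = 360852 - 69283856246337 = -69283855885485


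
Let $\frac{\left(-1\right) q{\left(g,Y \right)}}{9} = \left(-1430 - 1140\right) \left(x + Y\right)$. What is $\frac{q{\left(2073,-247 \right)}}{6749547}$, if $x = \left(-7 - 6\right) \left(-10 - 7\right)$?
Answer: $- \frac{200460}{2249849} \approx -0.089099$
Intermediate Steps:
$x = 221$ ($x = \left(-13\right) \left(-17\right) = 221$)
$q{\left(g,Y \right)} = 5111730 + 23130 Y$ ($q{\left(g,Y \right)} = - 9 \left(-1430 - 1140\right) \left(221 + Y\right) = - 9 \left(- 2570 \left(221 + Y\right)\right) = - 9 \left(-567970 - 2570 Y\right) = 5111730 + 23130 Y$)
$\frac{q{\left(2073,-247 \right)}}{6749547} = \frac{5111730 + 23130 \left(-247\right)}{6749547} = \left(5111730 - 5713110\right) \frac{1}{6749547} = \left(-601380\right) \frac{1}{6749547} = - \frac{200460}{2249849}$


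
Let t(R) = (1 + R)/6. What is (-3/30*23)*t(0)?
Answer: -23/60 ≈ -0.38333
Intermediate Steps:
t(R) = 1/6 + R/6 (t(R) = (1 + R)*(1/6) = 1/6 + R/6)
(-3/30*23)*t(0) = (-3/30*23)*(1/6 + (1/6)*0) = (-3*1/30*23)*(1/6 + 0) = -1/10*23*(1/6) = -23/10*1/6 = -23/60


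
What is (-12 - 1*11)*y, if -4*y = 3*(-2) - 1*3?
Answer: -207/4 ≈ -51.750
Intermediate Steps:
y = 9/4 (y = -(3*(-2) - 1*3)/4 = -(-6 - 3)/4 = -¼*(-9) = 9/4 ≈ 2.2500)
(-12 - 1*11)*y = (-12 - 1*11)*(9/4) = (-12 - 11)*(9/4) = -23*9/4 = -207/4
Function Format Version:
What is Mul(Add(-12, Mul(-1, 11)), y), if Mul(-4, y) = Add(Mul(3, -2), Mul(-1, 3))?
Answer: Rational(-207, 4) ≈ -51.750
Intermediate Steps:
y = Rational(9, 4) (y = Mul(Rational(-1, 4), Add(Mul(3, -2), Mul(-1, 3))) = Mul(Rational(-1, 4), Add(-6, -3)) = Mul(Rational(-1, 4), -9) = Rational(9, 4) ≈ 2.2500)
Mul(Add(-12, Mul(-1, 11)), y) = Mul(Add(-12, Mul(-1, 11)), Rational(9, 4)) = Mul(Add(-12, -11), Rational(9, 4)) = Mul(-23, Rational(9, 4)) = Rational(-207, 4)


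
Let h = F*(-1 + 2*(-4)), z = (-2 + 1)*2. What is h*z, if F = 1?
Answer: 18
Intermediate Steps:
z = -2 (z = -1*2 = -2)
h = -9 (h = 1*(-1 + 2*(-4)) = 1*(-1 - 8) = 1*(-9) = -9)
h*z = -9*(-2) = 18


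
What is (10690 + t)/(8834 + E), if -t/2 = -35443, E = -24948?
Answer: -40788/8057 ≈ -5.0624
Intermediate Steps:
t = 70886 (t = -2*(-35443) = 70886)
(10690 + t)/(8834 + E) = (10690 + 70886)/(8834 - 24948) = 81576/(-16114) = 81576*(-1/16114) = -40788/8057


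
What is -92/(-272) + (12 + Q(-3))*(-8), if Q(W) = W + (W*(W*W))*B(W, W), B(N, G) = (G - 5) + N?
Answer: -166441/68 ≈ -2447.7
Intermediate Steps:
B(N, G) = -5 + G + N (B(N, G) = (-5 + G) + N = -5 + G + N)
Q(W) = W + W³*(-5 + 2*W) (Q(W) = W + (W*(W*W))*(-5 + W + W) = W + (W*W²)*(-5 + 2*W) = W + W³*(-5 + 2*W))
-92/(-272) + (12 + Q(-3))*(-8) = -92/(-272) + (12 - 3*(1 + (-3)²*(-5 + 2*(-3))))*(-8) = -92*(-1/272) + (12 - 3*(1 + 9*(-5 - 6)))*(-8) = 23/68 + (12 - 3*(1 + 9*(-11)))*(-8) = 23/68 + (12 - 3*(1 - 99))*(-8) = 23/68 + (12 - 3*(-98))*(-8) = 23/68 + (12 + 294)*(-8) = 23/68 + 306*(-8) = 23/68 - 2448 = -166441/68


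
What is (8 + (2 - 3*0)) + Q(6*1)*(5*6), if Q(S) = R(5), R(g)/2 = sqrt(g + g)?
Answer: 10 + 60*sqrt(10) ≈ 199.74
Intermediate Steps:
R(g) = 2*sqrt(2)*sqrt(g) (R(g) = 2*sqrt(g + g) = 2*sqrt(2*g) = 2*(sqrt(2)*sqrt(g)) = 2*sqrt(2)*sqrt(g))
Q(S) = 2*sqrt(10) (Q(S) = 2*sqrt(2)*sqrt(5) = 2*sqrt(10))
(8 + (2 - 3*0)) + Q(6*1)*(5*6) = (8 + (2 - 3*0)) + (2*sqrt(10))*(5*6) = (8 + (2 + 0)) + (2*sqrt(10))*30 = (8 + 2) + 60*sqrt(10) = 10 + 60*sqrt(10)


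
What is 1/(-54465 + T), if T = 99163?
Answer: 1/44698 ≈ 2.2372e-5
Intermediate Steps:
1/(-54465 + T) = 1/(-54465 + 99163) = 1/44698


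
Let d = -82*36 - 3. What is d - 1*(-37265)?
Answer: 34310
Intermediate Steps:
d = -2955 (d = -2952 - 3 = -2955)
d - 1*(-37265) = -2955 - 1*(-37265) = -2955 + 37265 = 34310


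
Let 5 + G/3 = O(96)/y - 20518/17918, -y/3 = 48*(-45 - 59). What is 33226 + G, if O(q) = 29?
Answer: 1485153067235/44723328 ≈ 33208.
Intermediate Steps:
y = 14976 (y = -144*(-45 - 59) = -144*(-104) = -3*(-4992) = 14976)
G = -824228893/44723328 (G = -15 + 3*(29/14976 - 20518/17918) = -15 + 3*(29*(1/14976) - 20518*1/17918) = -15 + 3*(29/14976 - 10259/8959) = -15 + 3*(-153378973/134169984) = -15 - 153378973/44723328 = -824228893/44723328 ≈ -18.430)
33226 + G = 33226 - 824228893/44723328 = 1485153067235/44723328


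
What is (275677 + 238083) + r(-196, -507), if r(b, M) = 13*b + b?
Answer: 511016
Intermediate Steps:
r(b, M) = 14*b
(275677 + 238083) + r(-196, -507) = (275677 + 238083) + 14*(-196) = 513760 - 2744 = 511016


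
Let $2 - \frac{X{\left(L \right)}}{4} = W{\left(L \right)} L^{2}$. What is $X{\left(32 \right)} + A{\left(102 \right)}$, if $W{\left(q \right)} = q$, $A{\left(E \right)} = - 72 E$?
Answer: $-138408$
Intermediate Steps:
$X{\left(L \right)} = 8 - 4 L^{3}$ ($X{\left(L \right)} = 8 - 4 L L^{2} = 8 - 4 L^{3}$)
$X{\left(32 \right)} + A{\left(102 \right)} = \left(8 - 4 \cdot 32^{3}\right) - 7344 = \left(8 - 131072\right) - 7344 = -131064 - 7344 = -138408$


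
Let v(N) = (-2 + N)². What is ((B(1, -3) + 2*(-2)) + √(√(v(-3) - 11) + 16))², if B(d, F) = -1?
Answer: (5 - √(16 + √14))² ≈ 0.31007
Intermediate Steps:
((B(1, -3) + 2*(-2)) + √(√(v(-3) - 11) + 16))² = ((-1 + 2*(-2)) + √(√((-2 - 3)² - 11) + 16))² = ((-1 - 4) + √(√((-5)² - 11) + 16))² = (-5 + √(√(25 - 11) + 16))² = (-5 + √(√14 + 16))² = (-5 + √(16 + √14))²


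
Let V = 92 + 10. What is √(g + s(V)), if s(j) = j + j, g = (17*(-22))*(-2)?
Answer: 2*√238 ≈ 30.854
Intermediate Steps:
V = 102
g = 748 (g = -374*(-2) = 748)
s(j) = 2*j
√(g + s(V)) = √(748 + 2*102) = √(748 + 204) = √952 = 2*√238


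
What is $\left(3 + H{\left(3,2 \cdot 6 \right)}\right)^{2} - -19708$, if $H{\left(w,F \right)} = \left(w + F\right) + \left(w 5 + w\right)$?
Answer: $21004$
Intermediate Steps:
$H{\left(w,F \right)} = F + 7 w$ ($H{\left(w,F \right)} = \left(F + w\right) + \left(5 w + w\right) = \left(F + w\right) + 6 w = F + 7 w$)
$\left(3 + H{\left(3,2 \cdot 6 \right)}\right)^{2} - -19708 = \left(3 + \left(2 \cdot 6 + 7 \cdot 3\right)\right)^{2} - -19708 = \left(3 + \left(12 + 21\right)\right)^{2} + 19708 = \left(3 + 33\right)^{2} + 19708 = 36^{2} + 19708 = 1296 + 19708 = 21004$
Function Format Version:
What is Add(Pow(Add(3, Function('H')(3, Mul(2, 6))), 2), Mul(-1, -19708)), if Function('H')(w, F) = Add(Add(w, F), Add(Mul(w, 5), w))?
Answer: 21004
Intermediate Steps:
Function('H')(w, F) = Add(F, Mul(7, w)) (Function('H')(w, F) = Add(Add(F, w), Add(Mul(5, w), w)) = Add(Add(F, w), Mul(6, w)) = Add(F, Mul(7, w)))
Add(Pow(Add(3, Function('H')(3, Mul(2, 6))), 2), Mul(-1, -19708)) = Add(Pow(Add(3, Add(Mul(2, 6), Mul(7, 3))), 2), Mul(-1, -19708)) = Add(Pow(Add(3, Add(12, 21)), 2), 19708) = Add(Pow(Add(3, 33), 2), 19708) = Add(Pow(36, 2), 19708) = Add(1296, 19708) = 21004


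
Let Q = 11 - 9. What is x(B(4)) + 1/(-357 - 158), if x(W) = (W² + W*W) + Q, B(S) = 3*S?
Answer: 149349/515 ≈ 290.00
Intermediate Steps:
Q = 2
x(W) = 2 + 2*W² (x(W) = (W² + W*W) + 2 = (W² + W²) + 2 = 2*W² + 2 = 2 + 2*W²)
x(B(4)) + 1/(-357 - 158) = (2 + 2*(3*4)²) + 1/(-357 - 158) = (2 + 2*12²) + 1/(-515) = (2 + 2*144) - 1/515 = (2 + 288) - 1/515 = 290 - 1/515 = 149349/515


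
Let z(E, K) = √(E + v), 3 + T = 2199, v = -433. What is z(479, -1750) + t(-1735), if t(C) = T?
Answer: 2196 + √46 ≈ 2202.8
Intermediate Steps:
T = 2196 (T = -3 + 2199 = 2196)
t(C) = 2196
z(E, K) = √(-433 + E) (z(E, K) = √(E - 433) = √(-433 + E))
z(479, -1750) + t(-1735) = √(-433 + 479) + 2196 = √46 + 2196 = 2196 + √46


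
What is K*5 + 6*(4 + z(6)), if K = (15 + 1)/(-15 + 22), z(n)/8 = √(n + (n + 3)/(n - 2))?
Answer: 248/7 + 24*√33 ≈ 173.30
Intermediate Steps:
z(n) = 8*√(n + (3 + n)/(-2 + n)) (z(n) = 8*√(n + (n + 3)/(n - 2)) = 8*√(n + (3 + n)/(-2 + n)))
K = 16/7 ≈ 2.2857
K*5 + 6*(4 + z(6)) = (16/7)*5 + 6*(4 + 8*√((3 + 6² - 1*6)/(-2 + 6))) = 80/7 + 6*(4 + 8*√((3 + 36 - 6)/4)) = 80/7 + 6*(4 + 8*√((¼)*33)) = 80/7 + 6*(4 + 8*√(33/4)) = 80/7 + 6*(4 + 8*(√33/2)) = 80/7 + 6*(4 + 4*√33) = 80/7 + (24 + 24*√33) = 248/7 + 24*√33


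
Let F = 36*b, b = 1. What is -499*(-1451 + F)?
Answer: 706085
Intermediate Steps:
F = 36 (F = 36*1 = 36)
-499*(-1451 + F) = -499*(-1451 + 36) = -499*(-1415) = 706085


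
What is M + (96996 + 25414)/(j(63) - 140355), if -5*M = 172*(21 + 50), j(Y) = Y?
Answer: -856928977/350730 ≈ -2443.3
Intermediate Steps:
M = -12212/5 (M = -172*(21 + 50)/5 = -172*71/5 = -1/5*12212 = -12212/5 ≈ -2442.4)
M + (96996 + 25414)/(j(63) - 140355) = -12212/5 + (96996 + 25414)/(63 - 140355) = -12212/5 + 122410/(-140292) = -12212/5 + 122410*(-1/140292) = -12212/5 - 61205/70146 = -856928977/350730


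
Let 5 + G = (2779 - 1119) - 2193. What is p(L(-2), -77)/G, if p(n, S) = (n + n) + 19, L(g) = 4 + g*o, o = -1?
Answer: -31/538 ≈ -0.057621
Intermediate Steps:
L(g) = 4 - g (L(g) = 4 + g*(-1) = 4 - g)
p(n, S) = 19 + 2*n (p(n, S) = 2*n + 19 = 19 + 2*n)
G = -538 (G = -5 + ((2779 - 1119) - 2193) = -5 + (1660 - 2193) = -5 - 533 = -538)
p(L(-2), -77)/G = (19 + 2*(4 - 1*(-2)))/(-538) = (19 + 2*(4 + 2))*(-1/538) = (19 + 2*6)*(-1/538) = (19 + 12)*(-1/538) = 31*(-1/538) = -31/538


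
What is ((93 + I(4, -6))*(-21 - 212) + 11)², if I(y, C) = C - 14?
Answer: 288932004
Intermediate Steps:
I(y, C) = -14 + C
((93 + I(4, -6))*(-21 - 212) + 11)² = ((93 + (-14 - 6))*(-21 - 212) + 11)² = ((93 - 20)*(-233) + 11)² = (73*(-233) + 11)² = (-17009 + 11)² = (-16998)² = 288932004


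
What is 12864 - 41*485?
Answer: -7021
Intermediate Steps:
12864 - 41*485 = 12864 - 19885 = -7021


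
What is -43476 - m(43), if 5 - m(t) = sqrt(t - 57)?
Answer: -43481 + I*sqrt(14) ≈ -43481.0 + 3.7417*I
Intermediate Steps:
m(t) = 5 - sqrt(-57 + t) (m(t) = 5 - sqrt(t - 57) = 5 - sqrt(-57 + t))
-43476 - m(43) = -43476 - (5 - sqrt(-57 + 43)) = -43476 - (5 - sqrt(-14)) = -43476 - (5 - I*sqrt(14)) = -43476 + (-5 + I*sqrt(14)) = -43481 + I*sqrt(14)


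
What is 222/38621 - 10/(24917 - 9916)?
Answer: 2944012/579353621 ≈ 0.0050815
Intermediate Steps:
222/38621 - 10/(24917 - 9916) = 222*(1/38621) - 10/15001 = 222/38621 - 10*1/15001 = 222/38621 - 10/15001 = 2944012/579353621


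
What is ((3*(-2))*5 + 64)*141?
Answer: 4794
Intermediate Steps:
((3*(-2))*5 + 64)*141 = (-6*5 + 64)*141 = (-30 + 64)*141 = 34*141 = 4794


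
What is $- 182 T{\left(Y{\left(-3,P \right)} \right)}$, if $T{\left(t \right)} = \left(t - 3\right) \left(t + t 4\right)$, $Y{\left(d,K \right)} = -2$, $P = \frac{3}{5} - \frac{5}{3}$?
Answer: $-9100$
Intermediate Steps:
$P = - \frac{16}{15}$ ($P = 3 \cdot \frac{1}{5} - \frac{5}{3} = \frac{3}{5} - \frac{5}{3} = - \frac{16}{15} \approx -1.0667$)
$T{\left(t \right)} = 5 t \left(-3 + t\right)$ ($T{\left(t \right)} = \left(-3 + t\right) \left(t + 4 t\right) = \left(-3 + t\right) 5 t = 5 t \left(-3 + t\right)$)
$- 182 T{\left(Y{\left(-3,P \right)} \right)} = - 182 \cdot 5 \left(-2\right) \left(-3 - 2\right) = - 182 \cdot 5 \left(-2\right) \left(-5\right) = \left(-182\right) 50 = -9100$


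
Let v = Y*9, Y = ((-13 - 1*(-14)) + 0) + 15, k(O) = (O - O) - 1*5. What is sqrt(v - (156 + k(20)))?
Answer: I*sqrt(7) ≈ 2.6458*I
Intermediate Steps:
k(O) = -5 (k(O) = 0 - 5 = -5)
Y = 16 (Y = ((-13 + 14) + 0) + 15 = (1 + 0) + 15 = 1 + 15 = 16)
v = 144 (v = 16*9 = 144)
sqrt(v - (156 + k(20))) = sqrt(144 - (156 - 5)) = sqrt(144 - 1*151) = sqrt(144 - 151) = sqrt(-7) = I*sqrt(7)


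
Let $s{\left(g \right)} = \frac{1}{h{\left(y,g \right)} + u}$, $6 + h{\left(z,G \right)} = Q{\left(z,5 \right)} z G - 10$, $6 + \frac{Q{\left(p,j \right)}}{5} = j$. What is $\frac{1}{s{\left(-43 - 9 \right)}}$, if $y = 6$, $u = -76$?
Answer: $1468$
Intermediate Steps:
$Q{\left(p,j \right)} = -30 + 5 j$
$h{\left(z,G \right)} = -16 - 5 G z$ ($h{\left(z,G \right)} = -6 + \left(\left(-30 + 5 \cdot 5\right) z G - 10\right) = -6 + \left(\left(-30 + 25\right) z G - 10\right) = -6 + \left(- 5 z G - 10\right) = -6 - \left(10 + 5 G z\right) = -16 - 5 G z$)
$s{\left(g \right)} = \frac{1}{-92 - 30 g}$ ($s{\left(g \right)} = \frac{1}{\left(-16 - 5 g 6\right) - 76} = \frac{1}{\left(-16 - 30 g\right) - 76} = \frac{1}{-92 - 30 g}$)
$\frac{1}{s{\left(-43 - 9 \right)}} = \frac{1}{\left(-1\right) \frac{1}{92 + 30 \left(-43 - 9\right)}} = \frac{1}{\left(-1\right) \frac{1}{92 + 30 \left(-52\right)}} = \frac{1}{\left(-1\right) \frac{1}{92 - 1560}} = \frac{1}{\left(-1\right) \frac{1}{-1468}} = \frac{1}{\left(-1\right) \left(- \frac{1}{1468}\right)} = \frac{1}{\frac{1}{1468}} = 1468$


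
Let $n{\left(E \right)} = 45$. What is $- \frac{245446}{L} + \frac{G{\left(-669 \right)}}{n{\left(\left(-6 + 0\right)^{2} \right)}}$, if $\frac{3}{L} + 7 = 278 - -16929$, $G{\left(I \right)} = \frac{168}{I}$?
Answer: $- \frac{14121490164056}{10035} \approx -1.4072 \cdot 10^{9}$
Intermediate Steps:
$L = \frac{3}{17200}$ ($L = \frac{3}{-7 + \left(278 - -16929\right)} = \frac{3}{-7 + \left(278 + 16929\right)} = \frac{3}{-7 + 17207} = \frac{3}{17200} \approx 0.00017442$)
$- \frac{245446}{L} + \frac{G{\left(-669 \right)}}{n{\left(\left(-6 + 0\right)^{2} \right)}} = - \frac{245446}{\frac{3}{17200}} + \frac{168 \frac{1}{-669}}{45} = \left(-245446\right) \frac{17200}{3} + 168 \left(- \frac{1}{669}\right) \frac{1}{45} = - \frac{4221671200}{3} - \frac{56}{10035} = - \frac{14121490164056}{10035}$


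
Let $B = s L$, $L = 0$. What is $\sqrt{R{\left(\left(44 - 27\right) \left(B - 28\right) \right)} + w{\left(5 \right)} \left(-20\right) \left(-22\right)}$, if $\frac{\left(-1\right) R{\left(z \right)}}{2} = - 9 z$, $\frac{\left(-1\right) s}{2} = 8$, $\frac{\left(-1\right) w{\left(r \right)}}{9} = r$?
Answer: $12 i \sqrt{197} \approx 168.43 i$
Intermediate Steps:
$w{\left(r \right)} = - 9 r$
$s = -16$ ($s = \left(-2\right) 8 = -16$)
$B = 0$ ($B = \left(-16\right) 0 = 0$)
$R{\left(z \right)} = 18 z$ ($R{\left(z \right)} = - 2 \left(- 9 z\right) = 18 z$)
$\sqrt{R{\left(\left(44 - 27\right) \left(B - 28\right) \right)} + w{\left(5 \right)} \left(-20\right) \left(-22\right)} = \sqrt{18 \left(44 - 27\right) \left(0 - 28\right) + \left(-9\right) 5 \left(-20\right) \left(-22\right)} = \sqrt{18 \cdot 17 \left(-28\right) + \left(-45\right) \left(-20\right) \left(-22\right)} = \sqrt{18 \left(-476\right) + 900 \left(-22\right)} = \sqrt{-8568 - 19800} = \sqrt{-28368} = 12 i \sqrt{197}$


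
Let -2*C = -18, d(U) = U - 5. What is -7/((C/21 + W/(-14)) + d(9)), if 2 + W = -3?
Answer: -98/67 ≈ -1.4627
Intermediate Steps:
d(U) = -5 + U
W = -5 (W = -2 - 3 = -5)
C = 9 (C = -½*(-18) = 9)
-7/((C/21 + W/(-14)) + d(9)) = -7/((9/21 - 5/(-14)) + (-5 + 9)) = -7/((9*(1/21) - 5*(-1/14)) + 4) = -7/((3/7 + 5/14) + 4) = -7/(11/14 + 4) = -7/(67/14) = (14/67)*(-7) = -98/67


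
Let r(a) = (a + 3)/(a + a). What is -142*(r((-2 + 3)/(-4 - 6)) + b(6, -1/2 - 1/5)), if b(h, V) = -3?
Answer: 2485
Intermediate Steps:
r(a) = (3 + a)/(2*a) (r(a) = (3 + a)/((2*a)) = (3 + a)*(1/(2*a)) = (3 + a)/(2*a))
-142*(r((-2 + 3)/(-4 - 6)) + b(6, -1/2 - 1/5)) = -142*((3 + (-2 + 3)/(-4 - 6))/(2*(((-2 + 3)/(-4 - 6)))) - 3) = -142*((3 + 1/(-10))/(2*((1/(-10)))) - 3) = -142*((3 + 1*(-⅒))/(2*((1*(-⅒)))) - 3) = -142*((3 - ⅒)/(2*(-⅒)) - 3) = -142*((½)*(-10)*(29/10) - 3) = -142*(-29/2 - 3) = -142*(-35/2) = 2485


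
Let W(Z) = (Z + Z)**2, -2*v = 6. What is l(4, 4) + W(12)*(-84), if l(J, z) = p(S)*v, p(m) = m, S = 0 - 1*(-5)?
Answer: -48399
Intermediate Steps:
v = -3 (v = -1/2*6 = -3)
S = 5 (S = 0 + 5 = 5)
W(Z) = 4*Z**2 (W(Z) = (2*Z)**2 = 4*Z**2)
l(J, z) = -15 (l(J, z) = 5*(-3) = -15)
l(4, 4) + W(12)*(-84) = -15 + (4*12**2)*(-84) = -15 + (4*144)*(-84) = -15 + 576*(-84) = -15 - 48384 = -48399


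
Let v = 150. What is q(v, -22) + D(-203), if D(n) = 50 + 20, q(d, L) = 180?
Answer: 250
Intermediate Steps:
D(n) = 70
q(v, -22) + D(-203) = 180 + 70 = 250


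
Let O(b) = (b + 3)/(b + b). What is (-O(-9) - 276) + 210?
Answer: -199/3 ≈ -66.333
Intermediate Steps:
O(b) = (3 + b)/(2*b) (O(b) = (3 + b)/((2*b)) = (3 + b)*(1/(2*b)) = (3 + b)/(2*b))
(-O(-9) - 276) + 210 = (-(3 - 9)/(2*(-9)) - 276) + 210 = (-(-1)*(-6)/(2*9) - 276) + 210 = (-1*1/3 - 276) + 210 = (-1/3 - 276) + 210 = -829/3 + 210 = -199/3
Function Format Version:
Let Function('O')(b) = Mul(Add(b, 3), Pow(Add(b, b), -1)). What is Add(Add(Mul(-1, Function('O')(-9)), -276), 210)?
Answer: Rational(-199, 3) ≈ -66.333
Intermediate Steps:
Function('O')(b) = Mul(Rational(1, 2), Pow(b, -1), Add(3, b)) (Function('O')(b) = Mul(Add(3, b), Pow(Mul(2, b), -1)) = Mul(Add(3, b), Mul(Rational(1, 2), Pow(b, -1))) = Mul(Rational(1, 2), Pow(b, -1), Add(3, b)))
Add(Add(Mul(-1, Function('O')(-9)), -276), 210) = Add(Add(Mul(-1, Mul(Rational(1, 2), Pow(-9, -1), Add(3, -9))), -276), 210) = Add(Add(Mul(-1, Mul(Rational(1, 2), Rational(-1, 9), -6)), -276), 210) = Add(Add(Mul(-1, Rational(1, 3)), -276), 210) = Add(Add(Rational(-1, 3), -276), 210) = Add(Rational(-829, 3), 210) = Rational(-199, 3)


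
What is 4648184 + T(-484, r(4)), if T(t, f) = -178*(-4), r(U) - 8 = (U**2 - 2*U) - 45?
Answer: 4648896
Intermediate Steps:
r(U) = -37 + U**2 - 2*U (r(U) = 8 + ((U**2 - 2*U) - 45) = 8 + (-45 + U**2 - 2*U) = -37 + U**2 - 2*U)
T(t, f) = 712
4648184 + T(-484, r(4)) = 4648184 + 712 = 4648896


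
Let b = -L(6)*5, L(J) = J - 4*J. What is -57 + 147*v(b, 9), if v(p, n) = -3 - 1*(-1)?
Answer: -351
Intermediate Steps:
L(J) = -3*J
b = 90 (b = -(-3)*6*5 = -1*(-18)*5 = 18*5 = 90)
v(p, n) = -2 (v(p, n) = -3 + 1 = -2)
-57 + 147*v(b, 9) = -57 + 147*(-2) = -57 - 294 = -351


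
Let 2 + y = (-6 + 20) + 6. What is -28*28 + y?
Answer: -766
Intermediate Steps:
y = 18 (y = -2 + ((-6 + 20) + 6) = -2 + (14 + 6) = -2 + 20 = 18)
-28*28 + y = -28*28 + 18 = -784 + 18 = -766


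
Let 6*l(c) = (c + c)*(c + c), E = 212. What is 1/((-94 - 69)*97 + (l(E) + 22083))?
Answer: 3/108704 ≈ 2.7598e-5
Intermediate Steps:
l(c) = 2*c²/3 (l(c) = ((c + c)*(c + c))/6 = ((2*c)*(2*c))/6 = (4*c²)/6 = 2*c²/3)
1/((-94 - 69)*97 + (l(E) + 22083)) = 1/((-94 - 69)*97 + ((⅔)*212² + 22083)) = 1/(-163*97 + ((⅔)*44944 + 22083)) = 1/(-15811 + (89888/3 + 22083)) = 1/(-15811 + 156137/3) = 1/(108704/3) = 3/108704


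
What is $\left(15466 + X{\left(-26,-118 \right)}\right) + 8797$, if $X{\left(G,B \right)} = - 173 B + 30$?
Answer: $44707$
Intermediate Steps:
$X{\left(G,B \right)} = 30 - 173 B$
$\left(15466 + X{\left(-26,-118 \right)}\right) + 8797 = \left(15466 + \left(30 - -20414\right)\right) + 8797 = \left(15466 + \left(30 + 20414\right)\right) + 8797 = \left(15466 + 20444\right) + 8797 = 35910 + 8797 = 44707$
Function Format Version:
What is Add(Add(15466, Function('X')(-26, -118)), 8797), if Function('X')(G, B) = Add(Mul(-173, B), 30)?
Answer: 44707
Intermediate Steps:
Function('X')(G, B) = Add(30, Mul(-173, B))
Add(Add(15466, Function('X')(-26, -118)), 8797) = Add(Add(15466, Add(30, Mul(-173, -118))), 8797) = Add(Add(15466, Add(30, 20414)), 8797) = Add(Add(15466, 20444), 8797) = Add(35910, 8797) = 44707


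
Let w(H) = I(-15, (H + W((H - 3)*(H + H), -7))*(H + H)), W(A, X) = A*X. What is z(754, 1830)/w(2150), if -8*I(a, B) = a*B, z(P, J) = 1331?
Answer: -1331/521019309375 ≈ -2.5546e-9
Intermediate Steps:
I(a, B) = -B*a/8 (I(a, B) = -a*B/8 = -B*a/8)
w(H) = 15*H*(H - 14*H*(-3 + H))/4 (w(H) = -⅛*(H + ((H - 3)*(H + H))*(-7))*(H + H)*(-15) = -⅛*(H + ((-3 + H)*(2*H))*(-7))*(2*H)*(-15) = -⅛*(H + (2*H*(-3 + H))*(-7))*(2*H)*(-15) = -⅛*(H - 14*H*(-3 + H))*(2*H)*(-15) = -⅛*2*H*(H - 14*H*(-3 + H))*(-15) = 15*H*(H - 14*H*(-3 + H))/4)
z(754, 1830)/w(2150) = 1331/(((15/4)*2150²*(43 - 14*2150))) = 1331/(((15/4)*4622500*(43 - 30100))) = 1331/(((15/4)*4622500*(-30057))) = 1331/(-521019309375) = 1331*(-1/521019309375) = -1331/521019309375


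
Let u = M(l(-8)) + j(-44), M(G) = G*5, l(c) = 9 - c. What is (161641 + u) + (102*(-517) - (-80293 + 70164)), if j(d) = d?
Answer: 119077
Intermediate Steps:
M(G) = 5*G
u = 41 (u = 5*(9 - 1*(-8)) - 44 = 5*(9 + 8) - 44 = 5*17 - 44 = 85 - 44 = 41)
(161641 + u) + (102*(-517) - (-80293 + 70164)) = (161641 + 41) + (102*(-517) - (-80293 + 70164)) = 161682 + (-52734 - 1*(-10129)) = 161682 + (-52734 + 10129) = 161682 - 42605 = 119077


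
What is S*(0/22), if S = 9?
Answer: 0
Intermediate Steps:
S*(0/22) = 9*(0/22) = 9*(0*(1/22)) = 9*0 = 0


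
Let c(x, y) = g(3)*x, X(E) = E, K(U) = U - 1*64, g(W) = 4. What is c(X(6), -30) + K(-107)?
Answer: -147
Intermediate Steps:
K(U) = -64 + U (K(U) = U - 64 = -64 + U)
c(x, y) = 4*x
c(X(6), -30) + K(-107) = 4*6 + (-64 - 107) = 24 - 171 = -147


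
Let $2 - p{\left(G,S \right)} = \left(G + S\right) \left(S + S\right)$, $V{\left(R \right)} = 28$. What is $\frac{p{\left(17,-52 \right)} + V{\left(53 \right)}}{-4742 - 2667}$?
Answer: $\frac{3610}{7409} \approx 0.48725$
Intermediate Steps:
$p{\left(G,S \right)} = 2 - 2 S \left(G + S\right)$ ($p{\left(G,S \right)} = 2 - \left(G + S\right) \left(S + S\right) = 2 - \left(G + S\right) 2 S = 2 - 2 S \left(G + S\right)$)
$\frac{p{\left(17,-52 \right)} + V{\left(53 \right)}}{-4742 - 2667} = \frac{\left(2 - 2 \left(-52\right)^{2} - 34 \left(-52\right)\right) + 28}{-4742 - 2667} = \frac{\left(2 - 5408 + 1768\right) + 28}{-7409} = \left(\left(2 - 5408 + 1768\right) + 28\right) \left(- \frac{1}{7409}\right) = \left(-3638 + 28\right) \left(- \frac{1}{7409}\right) = \left(-3610\right) \left(- \frac{1}{7409}\right) = \frac{3610}{7409}$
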